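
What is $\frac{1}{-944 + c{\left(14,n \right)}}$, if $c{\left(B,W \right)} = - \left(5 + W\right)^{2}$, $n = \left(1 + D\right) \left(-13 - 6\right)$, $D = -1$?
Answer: $- \frac{1}{969} \approx -0.001032$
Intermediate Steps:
$n = 0$ ($n = \left(1 - 1\right) \left(-13 - 6\right) = 0 \left(-19\right) = 0$)
$\frac{1}{-944 + c{\left(14,n \right)}} = \frac{1}{-944 - \left(5 + 0\right)^{2}} = \frac{1}{-944 - 5^{2}} = \frac{1}{-944 - 25} = \frac{1}{-969} = - \frac{1}{969}$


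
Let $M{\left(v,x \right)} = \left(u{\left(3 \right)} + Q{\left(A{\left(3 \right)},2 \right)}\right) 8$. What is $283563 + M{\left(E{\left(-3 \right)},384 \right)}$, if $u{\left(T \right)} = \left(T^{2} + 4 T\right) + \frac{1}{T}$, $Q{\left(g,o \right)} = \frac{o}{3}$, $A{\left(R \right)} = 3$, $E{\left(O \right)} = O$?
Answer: $283739$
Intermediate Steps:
$Q{\left(g,o \right)} = \frac{o}{3}$ ($Q{\left(g,o \right)} = o \frac{1}{3} = \frac{o}{3}$)
$u{\left(T \right)} = \frac{1}{T} + T^{2} + 4 T$
$M{\left(v,x \right)} = 176$ ($M{\left(v,x \right)} = \left(\frac{1 + 3^{2} \left(4 + 3\right)}{3} + \frac{1}{3} \cdot 2\right) 8 = \left(\frac{1 + 9 \cdot 7}{3} + \frac{2}{3}\right) 8 = \left(\frac{1 + 63}{3} + \frac{2}{3}\right) 8 = \left(\frac{1}{3} \cdot 64 + \frac{2}{3}\right) 8 = \left(\frac{64}{3} + \frac{2}{3}\right) 8 = 22 \cdot 8 = 176$)
$283563 + M{\left(E{\left(-3 \right)},384 \right)} = 283563 + 176 = 283739$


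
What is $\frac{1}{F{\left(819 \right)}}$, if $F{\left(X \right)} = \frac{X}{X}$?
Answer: $1$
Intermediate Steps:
$F{\left(X \right)} = 1$
$\frac{1}{F{\left(819 \right)}} = 1^{-1} = 1$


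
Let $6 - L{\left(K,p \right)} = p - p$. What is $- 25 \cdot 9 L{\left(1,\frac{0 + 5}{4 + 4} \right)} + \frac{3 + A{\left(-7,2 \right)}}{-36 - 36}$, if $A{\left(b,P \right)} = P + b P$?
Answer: $- \frac{10799}{8} \approx -1349.9$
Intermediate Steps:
$L{\left(K,p \right)} = 6$ ($L{\left(K,p \right)} = 6 - \left(p - p\right) = 6 - 0 = 6 + 0 = 6$)
$A{\left(b,P \right)} = P + P b$
$- 25 \cdot 9 L{\left(1,\frac{0 + 5}{4 + 4} \right)} + \frac{3 + A{\left(-7,2 \right)}}{-36 - 36} = - 25 \cdot 9 \cdot 6 + \frac{3 + 2 \left(1 - 7\right)}{-36 - 36} = \left(-25\right) 54 + \frac{3 + 2 \left(-6\right)}{-72} = -1350 + \left(3 - 12\right) \left(- \frac{1}{72}\right) = -1350 - - \frac{1}{8} = -1350 + \frac{1}{8} = - \frac{10799}{8}$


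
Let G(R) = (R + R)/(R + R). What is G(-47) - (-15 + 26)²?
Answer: -120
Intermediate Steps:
G(R) = 1 (G(R) = (2*R)/((2*R)) = (2*R)*(1/(2*R)) = 1)
G(-47) - (-15 + 26)² = 1 - (-15 + 26)² = 1 - 1*11² = 1 - 1*121 = 1 - 121 = -120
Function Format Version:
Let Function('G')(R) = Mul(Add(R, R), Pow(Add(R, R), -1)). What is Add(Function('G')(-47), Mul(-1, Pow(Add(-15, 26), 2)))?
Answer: -120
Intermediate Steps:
Function('G')(R) = 1 (Function('G')(R) = Mul(Mul(2, R), Pow(Mul(2, R), -1)) = Mul(Mul(2, R), Mul(Rational(1, 2), Pow(R, -1))) = 1)
Add(Function('G')(-47), Mul(-1, Pow(Add(-15, 26), 2))) = Add(1, Mul(-1, Pow(Add(-15, 26), 2))) = Add(1, Mul(-1, Pow(11, 2))) = Add(1, Mul(-1, 121)) = Add(1, -121) = -120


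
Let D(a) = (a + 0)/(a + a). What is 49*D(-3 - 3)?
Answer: 49/2 ≈ 24.500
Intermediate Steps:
D(a) = ½ (D(a) = a/((2*a)) = a*(1/(2*a)) = ½)
49*D(-3 - 3) = 49*(½) = 49/2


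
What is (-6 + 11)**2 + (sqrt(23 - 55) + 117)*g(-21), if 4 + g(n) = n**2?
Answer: 51154 + 1748*I*sqrt(2) ≈ 51154.0 + 2472.0*I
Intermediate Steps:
g(n) = -4 + n**2
(-6 + 11)**2 + (sqrt(23 - 55) + 117)*g(-21) = (-6 + 11)**2 + (sqrt(23 - 55) + 117)*(-4 + (-21)**2) = 5**2 + (sqrt(-32) + 117)*(-4 + 441) = 25 + (4*I*sqrt(2) + 117)*437 = 25 + (117 + 4*I*sqrt(2))*437 = 25 + (51129 + 1748*I*sqrt(2)) = 51154 + 1748*I*sqrt(2)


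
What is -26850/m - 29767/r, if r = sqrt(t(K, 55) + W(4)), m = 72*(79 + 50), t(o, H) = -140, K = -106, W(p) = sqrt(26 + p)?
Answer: -4475/1548 + 29767*I/sqrt(140 - sqrt(30)) ≈ -2.8908 + 2566.5*I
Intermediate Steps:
m = 9288 (m = 72*129 = 9288)
r = sqrt(-140 + sqrt(30)) (r = sqrt(-140 + sqrt(26 + 4)) = sqrt(-140 + sqrt(30)) ≈ 11.598*I)
-26850/m - 29767/r = -26850/9288 - 29767/sqrt(-140 + sqrt(30)) = -26850*1/9288 - 29767/sqrt(-140 + sqrt(30)) = -4475/1548 - 29767/sqrt(-140 + sqrt(30))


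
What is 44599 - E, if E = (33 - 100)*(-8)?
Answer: 44063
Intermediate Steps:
E = 536 (E = -67*(-8) = 536)
44599 - E = 44599 - 1*536 = 44599 - 536 = 44063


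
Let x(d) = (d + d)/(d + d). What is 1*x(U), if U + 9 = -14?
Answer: 1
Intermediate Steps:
U = -23 (U = -9 - 14 = -23)
x(d) = 1 (x(d) = (2*d)/((2*d)) = (2*d)*(1/(2*d)) = 1)
1*x(U) = 1*1 = 1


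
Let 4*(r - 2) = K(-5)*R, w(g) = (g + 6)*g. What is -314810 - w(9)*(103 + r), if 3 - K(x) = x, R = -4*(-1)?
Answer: -330065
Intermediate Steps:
R = 4
K(x) = 3 - x
w(g) = g*(6 + g) (w(g) = (6 + g)*g = g*(6 + g))
r = 10 (r = 2 + ((3 - 1*(-5))*4)/4 = 2 + ((3 + 5)*4)/4 = 2 + (8*4)/4 = 2 + (¼)*32 = 2 + 8 = 10)
-314810 - w(9)*(103 + r) = -314810 - 9*(6 + 9)*(103 + 10) = -314810 - 9*15*113 = -314810 - 135*113 = -314810 - 1*15255 = -314810 - 15255 = -330065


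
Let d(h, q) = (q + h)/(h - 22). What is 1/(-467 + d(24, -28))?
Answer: -1/469 ≈ -0.0021322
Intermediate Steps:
d(h, q) = (h + q)/(-22 + h)
1/(-467 + d(24, -28)) = 1/(-467 + (24 - 28)/(-22 + 24)) = 1/(-467 - 4/2) = 1/(-467 + (1/2)*(-4)) = 1/(-467 - 2) = 1/(-469) = -1/469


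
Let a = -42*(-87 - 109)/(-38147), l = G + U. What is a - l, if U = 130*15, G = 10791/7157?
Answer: -532855814751/273018079 ≈ -1951.7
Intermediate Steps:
G = 10791/7157 (G = 10791*(1/7157) = 10791/7157 ≈ 1.5078)
U = 1950
l = 13966941/7157 (l = 10791/7157 + 1950 = 13966941/7157 ≈ 1951.5)
a = -8232/38147 (a = -42*(-196)*(-1/38147) = 8232*(-1/38147) = -8232/38147 ≈ -0.21580)
a - l = -8232/38147 - 1*13966941/7157 = -8232/38147 - 13966941/7157 = -532855814751/273018079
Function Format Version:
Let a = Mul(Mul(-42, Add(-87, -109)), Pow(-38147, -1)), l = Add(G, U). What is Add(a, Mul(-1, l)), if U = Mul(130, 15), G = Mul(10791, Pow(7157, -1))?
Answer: Rational(-532855814751, 273018079) ≈ -1951.7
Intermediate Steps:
G = Rational(10791, 7157) (G = Mul(10791, Rational(1, 7157)) = Rational(10791, 7157) ≈ 1.5078)
U = 1950
l = Rational(13966941, 7157) (l = Add(Rational(10791, 7157), 1950) = Rational(13966941, 7157) ≈ 1951.5)
a = Rational(-8232, 38147) (a = Mul(Mul(-42, -196), Rational(-1, 38147)) = Mul(8232, Rational(-1, 38147)) = Rational(-8232, 38147) ≈ -0.21580)
Add(a, Mul(-1, l)) = Add(Rational(-8232, 38147), Mul(-1, Rational(13966941, 7157))) = Add(Rational(-8232, 38147), Rational(-13966941, 7157)) = Rational(-532855814751, 273018079)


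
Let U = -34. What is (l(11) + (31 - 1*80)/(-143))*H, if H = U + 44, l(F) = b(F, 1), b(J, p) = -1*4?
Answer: -5230/143 ≈ -36.573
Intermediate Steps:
b(J, p) = -4
l(F) = -4
H = 10 (H = -34 + 44 = 10)
(l(11) + (31 - 1*80)/(-143))*H = (-4 + (31 - 1*80)/(-143))*10 = (-4 + (31 - 80)*(-1/143))*10 = (-4 - 49*(-1/143))*10 = (-4 + 49/143)*10 = -523/143*10 = -5230/143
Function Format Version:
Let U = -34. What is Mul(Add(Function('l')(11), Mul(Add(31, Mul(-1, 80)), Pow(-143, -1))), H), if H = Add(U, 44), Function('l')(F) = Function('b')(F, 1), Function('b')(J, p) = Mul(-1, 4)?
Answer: Rational(-5230, 143) ≈ -36.573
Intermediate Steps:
Function('b')(J, p) = -4
Function('l')(F) = -4
H = 10 (H = Add(-34, 44) = 10)
Mul(Add(Function('l')(11), Mul(Add(31, Mul(-1, 80)), Pow(-143, -1))), H) = Mul(Add(-4, Mul(Add(31, Mul(-1, 80)), Pow(-143, -1))), 10) = Mul(Add(-4, Mul(Add(31, -80), Rational(-1, 143))), 10) = Mul(Add(-4, Mul(-49, Rational(-1, 143))), 10) = Mul(Add(-4, Rational(49, 143)), 10) = Mul(Rational(-523, 143), 10) = Rational(-5230, 143)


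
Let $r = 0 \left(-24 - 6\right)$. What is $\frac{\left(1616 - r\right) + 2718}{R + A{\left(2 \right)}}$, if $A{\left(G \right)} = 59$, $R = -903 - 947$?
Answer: $- \frac{4334}{1791} \approx -2.4199$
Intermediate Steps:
$R = -1850$
$r = 0$ ($r = 0 \left(-30\right) = 0$)
$\frac{\left(1616 - r\right) + 2718}{R + A{\left(2 \right)}} = \frac{\left(1616 - 0\right) + 2718}{-1850 + 59} = \frac{\left(1616 + 0\right) + 2718}{-1791} = \left(1616 + 2718\right) \left(- \frac{1}{1791}\right) = 4334 \left(- \frac{1}{1791}\right) = - \frac{4334}{1791}$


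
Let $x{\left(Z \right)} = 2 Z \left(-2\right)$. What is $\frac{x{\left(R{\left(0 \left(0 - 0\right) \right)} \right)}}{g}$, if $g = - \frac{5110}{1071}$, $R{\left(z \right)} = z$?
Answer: $0$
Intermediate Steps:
$x{\left(Z \right)} = - 4 Z$
$g = - \frac{730}{153}$ ($g = \left(-5110\right) \frac{1}{1071} = - \frac{730}{153} \approx -4.7712$)
$\frac{x{\left(R{\left(0 \left(0 - 0\right) \right)} \right)}}{g} = \frac{\left(-4\right) 0 \left(0 - 0\right)}{- \frac{730}{153}} = - 4 \cdot 0 \left(0 + \left(-5 + 5\right)\right) \left(- \frac{153}{730}\right) = - 4 \cdot 0 \left(0 + 0\right) \left(- \frac{153}{730}\right) = - 4 \cdot 0 \cdot 0 \left(- \frac{153}{730}\right) = \left(-4\right) 0 \left(- \frac{153}{730}\right) = 0 \left(- \frac{153}{730}\right) = 0$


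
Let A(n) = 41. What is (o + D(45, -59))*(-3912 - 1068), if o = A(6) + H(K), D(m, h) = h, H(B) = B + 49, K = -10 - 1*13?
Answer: -39840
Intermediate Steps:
K = -23 (K = -10 - 13 = -23)
H(B) = 49 + B
o = 67 (o = 41 + (49 - 23) = 41 + 26 = 67)
(o + D(45, -59))*(-3912 - 1068) = (67 - 59)*(-3912 - 1068) = 8*(-4980) = -39840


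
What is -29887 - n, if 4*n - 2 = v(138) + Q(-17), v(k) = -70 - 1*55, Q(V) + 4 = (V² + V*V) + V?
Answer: -59991/2 ≈ -29996.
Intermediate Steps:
Q(V) = -4 + V + 2*V² (Q(V) = -4 + ((V² + V*V) + V) = -4 + ((V² + V²) + V) = -4 + (2*V² + V) = -4 + (V + 2*V²) = -4 + V + 2*V²)
v(k) = -125 (v(k) = -70 - 55 = -125)
n = 217/2 (n = ½ + (-125 + (-4 - 17 + 2*(-17)²))/4 = ½ + (-125 + (-4 - 17 + 2*289))/4 = ½ + (-125 + (-4 - 17 + 578))/4 = ½ + (-125 + 557)/4 = ½ + (¼)*432 = ½ + 108 = 217/2 ≈ 108.50)
-29887 - n = -29887 - 1*217/2 = -29887 - 217/2 = -59991/2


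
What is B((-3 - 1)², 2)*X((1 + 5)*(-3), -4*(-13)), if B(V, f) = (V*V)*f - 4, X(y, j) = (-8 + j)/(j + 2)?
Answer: 11176/27 ≈ 413.93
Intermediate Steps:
X(y, j) = (-8 + j)/(2 + j)
B(V, f) = -4 + f*V² (B(V, f) = V²*f - 4 = f*V² - 4 = -4 + f*V²)
B((-3 - 1)², 2)*X((1 + 5)*(-3), -4*(-13)) = (-4 + 2*((-3 - 1)²)²)*((-8 - 4*(-13))/(2 - 4*(-13))) = (-4 + 2*((-4)²)²)*((-8 + 52)/(2 + 52)) = (-4 + 2*16²)*(44/54) = (-4 + 2*256)*((1/54)*44) = (-4 + 512)*(22/27) = 508*(22/27) = 11176/27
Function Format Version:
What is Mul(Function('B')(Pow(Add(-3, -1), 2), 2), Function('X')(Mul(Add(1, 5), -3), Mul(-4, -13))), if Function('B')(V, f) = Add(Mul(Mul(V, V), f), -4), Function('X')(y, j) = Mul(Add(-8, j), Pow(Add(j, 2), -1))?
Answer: Rational(11176, 27) ≈ 413.93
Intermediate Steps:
Function('X')(y, j) = Mul(Pow(Add(2, j), -1), Add(-8, j)) (Function('X')(y, j) = Mul(Add(-8, j), Pow(Add(2, j), -1)) = Mul(Pow(Add(2, j), -1), Add(-8, j)))
Function('B')(V, f) = Add(-4, Mul(f, Pow(V, 2))) (Function('B')(V, f) = Add(Mul(Pow(V, 2), f), -4) = Add(Mul(f, Pow(V, 2)), -4) = Add(-4, Mul(f, Pow(V, 2))))
Mul(Function('B')(Pow(Add(-3, -1), 2), 2), Function('X')(Mul(Add(1, 5), -3), Mul(-4, -13))) = Mul(Add(-4, Mul(2, Pow(Pow(Add(-3, -1), 2), 2))), Mul(Pow(Add(2, Mul(-4, -13)), -1), Add(-8, Mul(-4, -13)))) = Mul(Add(-4, Mul(2, Pow(Pow(-4, 2), 2))), Mul(Pow(Add(2, 52), -1), Add(-8, 52))) = Mul(Add(-4, Mul(2, Pow(16, 2))), Mul(Pow(54, -1), 44)) = Mul(Add(-4, Mul(2, 256)), Mul(Rational(1, 54), 44)) = Mul(Add(-4, 512), Rational(22, 27)) = Mul(508, Rational(22, 27)) = Rational(11176, 27)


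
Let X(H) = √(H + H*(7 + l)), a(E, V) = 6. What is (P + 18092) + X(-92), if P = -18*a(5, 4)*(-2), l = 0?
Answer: 18308 + 4*I*√46 ≈ 18308.0 + 27.129*I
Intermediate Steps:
X(H) = 2*√2*√H (X(H) = √(H + H*(7 + 0)) = √(H + H*7) = √(H + 7*H) = √(8*H) = 2*√2*√H)
P = 216 (P = -18*6*(-2) = -108*(-2) = 216)
(P + 18092) + X(-92) = (216 + 18092) + 2*√2*√(-92) = 18308 + 2*√2*(2*I*√23) = 18308 + 4*I*√46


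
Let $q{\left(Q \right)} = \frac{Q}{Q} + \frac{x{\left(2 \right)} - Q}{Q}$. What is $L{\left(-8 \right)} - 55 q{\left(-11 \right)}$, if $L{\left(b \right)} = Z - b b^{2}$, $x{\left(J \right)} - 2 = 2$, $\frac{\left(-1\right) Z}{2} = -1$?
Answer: $534$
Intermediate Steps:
$Z = 2$ ($Z = \left(-2\right) \left(-1\right) = 2$)
$x{\left(J \right)} = 4$ ($x{\left(J \right)} = 2 + 2 = 4$)
$L{\left(b \right)} = 2 - b^{3}$ ($L{\left(b \right)} = 2 - b b^{2} = 2 - b^{3}$)
$q{\left(Q \right)} = 1 + \frac{4 - Q}{Q}$ ($q{\left(Q \right)} = \frac{Q}{Q} + \frac{4 - Q}{Q} = 1 + \frac{4 - Q}{Q}$)
$L{\left(-8 \right)} - 55 q{\left(-11 \right)} = \left(2 - \left(-8\right)^{3}\right) - 55 \frac{4}{-11} = \left(2 - -512\right) - 55 \cdot 4 \left(- \frac{1}{11}\right) = \left(2 + 512\right) - -20 = 514 + 20 = 534$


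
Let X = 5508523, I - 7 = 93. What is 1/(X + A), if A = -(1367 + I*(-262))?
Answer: 1/5533356 ≈ 1.8072e-7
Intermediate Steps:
I = 100 (I = 7 + 93 = 100)
A = 24833 (A = -(1367 + 100*(-262)) = -(1367 - 26200) = -1*(-24833) = 24833)
1/(X + A) = 1/(5508523 + 24833) = 1/5533356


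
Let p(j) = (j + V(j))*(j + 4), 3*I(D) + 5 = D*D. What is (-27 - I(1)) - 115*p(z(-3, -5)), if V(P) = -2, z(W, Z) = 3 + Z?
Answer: 2683/3 ≈ 894.33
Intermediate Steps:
I(D) = -5/3 + D²/3 (I(D) = -5/3 + (D*D)/3 = -5/3 + D²/3)
p(j) = (-2 + j)*(4 + j) (p(j) = (j - 2)*(j + 4) = (-2 + j)*(4 + j))
(-27 - I(1)) - 115*p(z(-3, -5)) = (-27 - (-5/3 + (⅓)*1²)) - 115*(-8 + (3 - 5)² + 2*(3 - 5)) = (-27 - (-5/3 + (⅓)*1)) - 115*(-8 + (-2)² + 2*(-2)) = (-27 - (-5/3 + ⅓)) - 115*(-8 + 4 - 4) = (-27 - 1*(-4/3)) - 115*(-8) = (-27 + 4/3) + 920 = -77/3 + 920 = 2683/3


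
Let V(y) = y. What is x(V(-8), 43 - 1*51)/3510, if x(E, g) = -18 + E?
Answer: -1/135 ≈ -0.0074074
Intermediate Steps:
x(V(-8), 43 - 1*51)/3510 = (-18 - 8)/3510 = -26*1/3510 = -1/135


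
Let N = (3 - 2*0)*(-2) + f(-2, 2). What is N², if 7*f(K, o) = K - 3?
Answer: 2209/49 ≈ 45.082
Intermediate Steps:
f(K, o) = -3/7 + K/7 (f(K, o) = (K - 3)/7 = (-3 + K)/7 = -3/7 + K/7)
N = -47/7 (N = (3 - 2*0)*(-2) + (-3/7 + (⅐)*(-2)) = (3 + 0)*(-2) + (-3/7 - 2/7) = 3*(-2) - 5/7 = -6 - 5/7 = -47/7 ≈ -6.7143)
N² = (-47/7)² = 2209/49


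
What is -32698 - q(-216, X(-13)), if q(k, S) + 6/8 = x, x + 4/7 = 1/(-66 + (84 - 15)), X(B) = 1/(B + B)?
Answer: -2746549/84 ≈ -32697.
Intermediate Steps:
X(B) = 1/(2*B)
x = -5/21 (x = -4/7 + 1/(-66 + (84 - 15)) = -4/7 + 1/(-66 + 69) = -4/7 + 1/3 = -4/7 + ⅓ = -5/21 ≈ -0.23810)
q(k, S) = -83/84 (q(k, S) = -¾ - 5/21 = -83/84)
-32698 - q(-216, X(-13)) = -32698 - 1*(-83/84) = -32698 + 83/84 = -2746549/84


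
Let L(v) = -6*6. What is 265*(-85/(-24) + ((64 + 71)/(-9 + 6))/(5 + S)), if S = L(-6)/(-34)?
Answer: -2545325/2472 ≈ -1029.7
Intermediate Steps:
L(v) = -36
S = 18/17 (S = -36/(-34) = -36*(-1/34) = 18/17 ≈ 1.0588)
265*(-85/(-24) + ((64 + 71)/(-9 + 6))/(5 + S)) = 265*(-85/(-24) + ((64 + 71)/(-9 + 6))/(5 + 18/17)) = 265*(-85*(-1/24) + (135/(-3))/(103/17)) = 265*(85/24 + (135*(-⅓))*(17/103)) = 265*(85/24 - 45*17/103) = 265*(85/24 - 765/103) = 265*(-9605/2472) = -2545325/2472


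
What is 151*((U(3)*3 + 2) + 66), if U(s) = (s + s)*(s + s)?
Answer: 26576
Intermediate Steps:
U(s) = 4*s**2 (U(s) = (2*s)*(2*s) = 4*s**2)
151*((U(3)*3 + 2) + 66) = 151*(((4*3**2)*3 + 2) + 66) = 151*(((4*9)*3 + 2) + 66) = 151*((36*3 + 2) + 66) = 151*((108 + 2) + 66) = 151*(110 + 66) = 151*176 = 26576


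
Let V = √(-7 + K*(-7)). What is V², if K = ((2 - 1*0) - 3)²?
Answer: -14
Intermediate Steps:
K = 1 (K = ((2 + 0) - 3)² = (2 - 3)² = (-1)² = 1)
V = I*√14 (V = √(-7 + 1*(-7)) = √(-7 - 7) = √(-14) = I*√14 ≈ 3.7417*I)
V² = (I*√14)² = -14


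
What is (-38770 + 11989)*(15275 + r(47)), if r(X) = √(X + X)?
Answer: -409079775 - 26781*√94 ≈ -4.0934e+8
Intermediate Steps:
r(X) = √2*√X (r(X) = √(2*X) = √2*√X)
(-38770 + 11989)*(15275 + r(47)) = (-38770 + 11989)*(15275 + √2*√47) = -26781*(15275 + √94) = -409079775 - 26781*√94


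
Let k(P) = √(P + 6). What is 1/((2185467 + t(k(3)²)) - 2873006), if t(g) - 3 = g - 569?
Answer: -1/688096 ≈ -1.4533e-6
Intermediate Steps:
k(P) = √(6 + P)
t(g) = -566 + g (t(g) = 3 + (g - 569) = 3 + (-569 + g) = -566 + g)
1/((2185467 + t(k(3)²)) - 2873006) = 1/((2185467 + (-566 + (√(6 + 3))²)) - 2873006) = 1/((2185467 + (-566 + (√9)²)) - 2873006) = 1/((2185467 + (-566 + 3²)) - 2873006) = 1/((2185467 + (-566 + 9)) - 2873006) = 1/((2185467 - 557) - 2873006) = 1/(2184910 - 2873006) = 1/(-688096) = -1/688096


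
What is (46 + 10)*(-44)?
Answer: -2464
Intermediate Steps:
(46 + 10)*(-44) = 56*(-44) = -2464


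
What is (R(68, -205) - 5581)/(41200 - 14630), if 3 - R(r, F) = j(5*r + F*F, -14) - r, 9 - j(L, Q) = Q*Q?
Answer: -5323/26570 ≈ -0.20034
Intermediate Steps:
j(L, Q) = 9 - Q² (j(L, Q) = 9 - Q*Q = 9 - Q²)
R(r, F) = 190 + r (R(r, F) = 3 - ((9 - 1*(-14)²) - r) = 3 - ((9 - 1*196) - r) = 3 - ((9 - 196) - r) = 3 - (-187 - r) = 3 + (187 + r) = 190 + r)
(R(68, -205) - 5581)/(41200 - 14630) = ((190 + 68) - 5581)/(41200 - 14630) = (258 - 5581)/26570 = -5323*1/26570 = -5323/26570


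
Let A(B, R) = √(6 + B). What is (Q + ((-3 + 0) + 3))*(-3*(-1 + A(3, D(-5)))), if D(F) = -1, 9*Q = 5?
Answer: -10/3 ≈ -3.3333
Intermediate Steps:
Q = 5/9 (Q = (⅑)*5 = 5/9 ≈ 0.55556)
(Q + ((-3 + 0) + 3))*(-3*(-1 + A(3, D(-5)))) = (5/9 + ((-3 + 0) + 3))*(-3*(-1 + √(6 + 3))) = (5/9 + (-3 + 3))*(-3*(-1 + √9)) = (5/9 + 0)*(-3*(-1 + 3)) = 5*(-3*2)/9 = (5/9)*(-6) = -10/3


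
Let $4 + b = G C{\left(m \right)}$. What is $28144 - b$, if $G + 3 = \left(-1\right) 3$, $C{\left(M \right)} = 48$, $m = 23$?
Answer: $28436$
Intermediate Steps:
$G = -6$ ($G = -3 - 3 = -6$)
$b = -292$ ($b = -4 - 288 = -292$)
$28144 - b = 28144 - -292 = 28144 + 292 = 28436$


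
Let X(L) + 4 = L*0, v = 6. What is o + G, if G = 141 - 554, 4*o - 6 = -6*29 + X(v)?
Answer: -456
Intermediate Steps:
X(L) = -4 (X(L) = -4 + L*0 = -4 + 0 = -4)
o = -43 (o = 3/2 + (-6*29 - 4)/4 = 3/2 + (-174 - 4)/4 = 3/2 + (1/4)*(-178) = 3/2 - 89/2 = -43)
G = -413
o + G = -43 - 413 = -456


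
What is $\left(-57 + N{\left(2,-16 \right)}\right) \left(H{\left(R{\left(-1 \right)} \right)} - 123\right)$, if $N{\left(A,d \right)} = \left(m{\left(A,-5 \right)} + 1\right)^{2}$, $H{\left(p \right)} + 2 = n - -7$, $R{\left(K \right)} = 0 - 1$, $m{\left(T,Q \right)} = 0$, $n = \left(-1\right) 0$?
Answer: $6608$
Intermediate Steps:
$n = 0$
$R{\left(K \right)} = -1$ ($R{\left(K \right)} = 0 - 1 = -1$)
$H{\left(p \right)} = 5$ ($H{\left(p \right)} = -2 + \left(0 - -7\right) = -2 + \left(0 + 7\right) = -2 + 7 = 5$)
$N{\left(A,d \right)} = 1$ ($N{\left(A,d \right)} = \left(0 + 1\right)^{2} = 1^{2} = 1$)
$\left(-57 + N{\left(2,-16 \right)}\right) \left(H{\left(R{\left(-1 \right)} \right)} - 123\right) = \left(-57 + 1\right) \left(5 - 123\right) = \left(-56\right) \left(-118\right) = 6608$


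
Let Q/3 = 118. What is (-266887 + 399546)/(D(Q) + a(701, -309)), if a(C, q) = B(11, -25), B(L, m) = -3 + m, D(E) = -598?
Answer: -132659/626 ≈ -211.92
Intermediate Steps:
Q = 354 (Q = 3*118 = 354)
a(C, q) = -28 (a(C, q) = -3 - 25 = -28)
(-266887 + 399546)/(D(Q) + a(701, -309)) = (-266887 + 399546)/(-598 - 28) = 132659/(-626) = 132659*(-1/626) = -132659/626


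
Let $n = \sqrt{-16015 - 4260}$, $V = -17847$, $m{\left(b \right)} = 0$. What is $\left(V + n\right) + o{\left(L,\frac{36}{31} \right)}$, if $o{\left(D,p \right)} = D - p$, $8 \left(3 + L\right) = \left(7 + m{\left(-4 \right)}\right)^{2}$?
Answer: $- \frac{4425569}{248} + 5 i \sqrt{811} \approx -17845.0 + 142.39 i$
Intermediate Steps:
$L = \frac{25}{8}$ ($L = -3 + \frac{\left(7 + 0\right)^{2}}{8} = -3 + \frac{7^{2}}{8} = -3 + \frac{1}{8} \cdot 49 = -3 + \frac{49}{8} = \frac{25}{8} \approx 3.125$)
$n = 5 i \sqrt{811}$ ($n = \sqrt{-20275} = 5 i \sqrt{811} \approx 142.39 i$)
$\left(V + n\right) + o{\left(L,\frac{36}{31} \right)} = \left(-17847 + 5 i \sqrt{811}\right) + \left(\frac{25}{8} - \frac{36}{31}\right) = \left(-17847 + 5 i \sqrt{811}\right) + \frac{487}{248} = - \frac{4425569}{248} + 5 i \sqrt{811}$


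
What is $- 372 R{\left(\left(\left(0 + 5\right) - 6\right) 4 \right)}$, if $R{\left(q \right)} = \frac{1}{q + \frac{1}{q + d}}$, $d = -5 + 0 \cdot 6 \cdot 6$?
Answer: $\frac{3348}{37} \approx 90.486$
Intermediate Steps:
$d = -5$ ($d = -5 + 0 \cdot 36 = -5 + 0 = -5$)
$R{\left(q \right)} = \frac{1}{q + \frac{1}{-5 + q}}$ ($R{\left(q \right)} = \frac{1}{q + \frac{1}{q - 5}} = \frac{1}{q + \frac{1}{-5 + q}}$)
$- 372 R{\left(\left(\left(0 + 5\right) - 6\right) 4 \right)} = - 372 \frac{-5 + \left(\left(0 + 5\right) - 6\right) 4}{1 + \left(\left(\left(0 + 5\right) - 6\right) 4\right)^{2} - 5 \left(\left(0 + 5\right) - 6\right) 4} = - 372 \frac{-5 + \left(5 - 6\right) 4}{1 + \left(\left(5 - 6\right) 4\right)^{2} - 5 \left(5 - 6\right) 4} = - 372 \frac{-5 - 4}{1 + \left(\left(-1\right) 4\right)^{2} - 5 \left(\left(-1\right) 4\right)} = - 372 \frac{-5 - 4}{1 + \left(-4\right)^{2} - -20} = - 372 \frac{1}{1 + 16 + 20} \left(-9\right) = - 372 \cdot \frac{1}{37} \left(-9\right) = \left(-372\right) \left(- \frac{9}{37}\right) = \frac{3348}{37}$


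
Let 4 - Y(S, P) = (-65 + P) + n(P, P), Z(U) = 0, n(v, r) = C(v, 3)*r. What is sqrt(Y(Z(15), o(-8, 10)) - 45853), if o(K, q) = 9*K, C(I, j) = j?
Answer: 22*I*sqrt(94) ≈ 213.3*I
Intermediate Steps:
n(v, r) = 3*r
Y(S, P) = 69 - 4*P (Y(S, P) = 4 - ((-65 + P) + 3*P) = 4 - (-65 + 4*P) = 4 + (65 - 4*P) = 69 - 4*P)
sqrt(Y(Z(15), o(-8, 10)) - 45853) = sqrt((69 - 36*(-8)) - 45853) = sqrt((69 - 4*(-72)) - 45853) = sqrt((69 + 288) - 45853) = sqrt(357 - 45853) = sqrt(-45496) = 22*I*sqrt(94)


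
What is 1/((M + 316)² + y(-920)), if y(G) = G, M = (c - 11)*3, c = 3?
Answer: 1/84344 ≈ 1.1856e-5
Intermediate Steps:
M = -24 (M = (3 - 11)*3 = -8*3 = -24)
1/((M + 316)² + y(-920)) = 1/((-24 + 316)² - 920) = 1/(292² - 920) = 1/(85264 - 920) = 1/84344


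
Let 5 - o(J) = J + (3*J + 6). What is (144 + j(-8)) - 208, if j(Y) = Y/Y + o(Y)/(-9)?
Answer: -598/9 ≈ -66.444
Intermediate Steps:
o(J) = -1 - 4*J (o(J) = 5 - (J + (3*J + 6)) = 5 - (J + (6 + 3*J)) = 5 - (6 + 4*J) = 5 + (-6 - 4*J) = -1 - 4*J)
j(Y) = 10/9 + 4*Y/9 (j(Y) = Y/Y + (-1 - 4*Y)/(-9) = 1 + (-1 - 4*Y)*(-⅑) = 1 + (⅑ + 4*Y/9) = 10/9 + 4*Y/9)
(144 + j(-8)) - 208 = (144 + (10/9 + (4/9)*(-8))) - 208 = (144 + (10/9 - 32/9)) - 208 = (144 - 22/9) - 208 = 1274/9 - 208 = -598/9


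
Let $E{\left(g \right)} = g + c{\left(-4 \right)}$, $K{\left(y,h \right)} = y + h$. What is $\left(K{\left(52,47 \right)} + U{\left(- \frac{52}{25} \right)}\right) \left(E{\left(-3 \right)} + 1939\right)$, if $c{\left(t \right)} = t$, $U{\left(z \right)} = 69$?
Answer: $324576$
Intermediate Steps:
$K{\left(y,h \right)} = h + y$
$E{\left(g \right)} = -4 + g$ ($E{\left(g \right)} = g - 4 = -4 + g$)
$\left(K{\left(52,47 \right)} + U{\left(- \frac{52}{25} \right)}\right) \left(E{\left(-3 \right)} + 1939\right) = \left(\left(47 + 52\right) + 69\right) \left(\left(-4 - 3\right) + 1939\right) = \left(99 + 69\right) \left(-7 + 1939\right) = 168 \cdot 1932 = 324576$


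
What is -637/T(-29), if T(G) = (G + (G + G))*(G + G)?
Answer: -637/5046 ≈ -0.12624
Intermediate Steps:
T(G) = 6*G² (T(G) = (G + 2*G)*(2*G) = (3*G)*(2*G) = 6*G²)
-637/T(-29) = -637/(6*(-29)²) = -637/(6*841) = -637/5046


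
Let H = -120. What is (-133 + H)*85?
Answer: -21505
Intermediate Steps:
(-133 + H)*85 = (-133 - 120)*85 = -253*85 = -21505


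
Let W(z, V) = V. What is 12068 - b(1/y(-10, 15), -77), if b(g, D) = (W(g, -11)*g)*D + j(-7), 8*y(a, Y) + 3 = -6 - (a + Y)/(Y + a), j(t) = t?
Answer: 63763/5 ≈ 12753.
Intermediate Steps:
y(a, Y) = -5/4 (y(a, Y) = -3/8 + (-6 - (a + Y)/(Y + a))/8 = -3/8 + (-6 - (Y + a)/(Y + a))/8 = -3/8 + (-6 - 1*1)/8 = -3/8 + (-6 - 1)/8 = -3/8 + (⅛)*(-7) = -3/8 - 7/8 = -5/4)
b(g, D) = -7 - 11*D*g (b(g, D) = (-11*g)*D - 7 = -11*D*g - 7 = -7 - 11*D*g)
12068 - b(1/y(-10, 15), -77) = 12068 - (-7 - 11*(-77)/(-5/4)) = 12068 - (-7 - 11*(-77)*(-⅘)) = 12068 - (-7 - 3388/5) = 12068 - 1*(-3423/5) = 12068 + 3423/5 = 63763/5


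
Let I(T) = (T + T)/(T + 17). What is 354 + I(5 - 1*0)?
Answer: 3899/11 ≈ 354.45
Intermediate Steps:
I(T) = 2*T/(17 + T) (I(T) = (2*T)/(17 + T) = 2*T/(17 + T))
354 + I(5 - 1*0) = 354 + 2*(5 - 1*0)/(17 + (5 - 1*0)) = 354 + 2*(5 + 0)/(17 + (5 + 0)) = 354 + 2*5/(17 + 5) = 354 + 2*5/22 = 354 + 2*5*(1/22) = 354 + 5/11 = 3899/11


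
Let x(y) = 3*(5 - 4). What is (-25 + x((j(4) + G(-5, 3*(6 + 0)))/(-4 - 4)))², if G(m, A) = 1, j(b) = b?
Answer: 484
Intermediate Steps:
x(y) = 3 (x(y) = 3*1 = 3)
(-25 + x((j(4) + G(-5, 3*(6 + 0)))/(-4 - 4)))² = (-25 + 3)² = (-22)² = 484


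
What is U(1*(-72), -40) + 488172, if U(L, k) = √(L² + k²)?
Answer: 488172 + 8*√106 ≈ 4.8825e+5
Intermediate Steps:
U(1*(-72), -40) + 488172 = √((1*(-72))² + (-40)²) + 488172 = √((-72)² + 1600) + 488172 = √(5184 + 1600) + 488172 = √6784 + 488172 = 8*√106 + 488172 = 488172 + 8*√106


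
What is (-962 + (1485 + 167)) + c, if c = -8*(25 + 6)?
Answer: 442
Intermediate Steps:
c = -248 (c = -8*31 = -248)
(-962 + (1485 + 167)) + c = (-962 + (1485 + 167)) - 248 = (-962 + 1652) - 248 = 690 - 248 = 442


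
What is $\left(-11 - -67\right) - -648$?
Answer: $704$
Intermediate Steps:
$\left(-11 - -67\right) - -648 = \left(-11 + 67\right) + 648 = 56 + 648 = 704$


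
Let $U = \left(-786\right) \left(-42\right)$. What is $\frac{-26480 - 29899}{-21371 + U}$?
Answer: $- \frac{56379}{11641} \approx -4.8431$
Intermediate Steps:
$U = 33012$
$\frac{-26480 - 29899}{-21371 + U} = \frac{-26480 - 29899}{-21371 + 33012} = - \frac{56379}{11641}$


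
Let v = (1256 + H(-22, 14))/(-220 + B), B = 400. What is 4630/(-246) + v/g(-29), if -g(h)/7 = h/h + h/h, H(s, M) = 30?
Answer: -998663/51660 ≈ -19.331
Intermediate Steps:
v = 643/90 (v = (1256 + 30)/(-220 + 400) = 1286/180 = 1286*(1/180) = 643/90 ≈ 7.1444)
g(h) = -14 (g(h) = -7*(h/h + h/h) = -7*(1 + 1) = -7*2 = -14)
4630/(-246) + v/g(-29) = 4630/(-246) + (643/90)/(-14) = 4630*(-1/246) + (643/90)*(-1/14) = -2315/123 - 643/1260 = -998663/51660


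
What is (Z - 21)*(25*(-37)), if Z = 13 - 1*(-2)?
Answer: 5550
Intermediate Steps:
Z = 15 (Z = 13 + 2 = 15)
(Z - 21)*(25*(-37)) = (15 - 21)*(25*(-37)) = -6*(-925) = 5550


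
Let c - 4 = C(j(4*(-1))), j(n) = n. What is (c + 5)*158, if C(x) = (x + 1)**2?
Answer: 2844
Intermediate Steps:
C(x) = (1 + x)**2
c = 13 (c = 4 + (1 + 4*(-1))**2 = 4 + (1 - 4)**2 = 4 + (-3)**2 = 4 + 9 = 13)
(c + 5)*158 = (13 + 5)*158 = 18*158 = 2844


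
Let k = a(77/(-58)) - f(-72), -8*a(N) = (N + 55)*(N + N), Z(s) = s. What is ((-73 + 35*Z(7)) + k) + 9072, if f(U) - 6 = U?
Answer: 125515061/13456 ≈ 9327.8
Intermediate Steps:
f(U) = 6 + U
a(N) = -N*(55 + N)/4 (a(N) = -(N + 55)*(N + N)/8 = -(55 + N)*2*N/8 = -N*(55 + N)/4)
k = 1127797/13456 (k = -77/(-58)*(55 + 77/(-58))/4 - (6 - 72) = -77*(-1/58)*(55 + 77*(-1/58))/4 - 1*(-66) = -¼*(-77/58)*(55 - 77/58) + 66 = -¼*(-77/58)*3113/58 + 66 = 239701/13456 + 66 = 1127797/13456 ≈ 83.814)
((-73 + 35*Z(7)) + k) + 9072 = ((-73 + 35*7) + 1127797/13456) + 9072 = ((-73 + 245) + 1127797/13456) + 9072 = (172 + 1127797/13456) + 9072 = 3442229/13456 + 9072 = 125515061/13456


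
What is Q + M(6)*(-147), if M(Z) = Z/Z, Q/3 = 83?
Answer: 102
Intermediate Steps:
Q = 249 (Q = 3*83 = 249)
M(Z) = 1
Q + M(6)*(-147) = 249 + 1*(-147) = 249 - 147 = 102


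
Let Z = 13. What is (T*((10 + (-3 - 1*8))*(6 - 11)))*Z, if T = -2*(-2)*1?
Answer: 260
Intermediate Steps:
T = 4 (T = 4*1 = 4)
(T*((10 + (-3 - 1*8))*(6 - 11)))*Z = (4*((10 + (-3 - 1*8))*(6 - 11)))*13 = (4*((10 + (-3 - 8))*(-5)))*13 = (4*((10 - 11)*(-5)))*13 = (4*(-1*(-5)))*13 = (4*5)*13 = 20*13 = 260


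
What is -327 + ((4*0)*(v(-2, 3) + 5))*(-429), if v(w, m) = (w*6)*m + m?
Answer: -327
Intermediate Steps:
v(w, m) = m + 6*m*w (v(w, m) = (6*w)*m + m = 6*m*w + m = m + 6*m*w)
-327 + ((4*0)*(v(-2, 3) + 5))*(-429) = -327 + ((4*0)*(3*(1 + 6*(-2)) + 5))*(-429) = -327 + (0*(3*(1 - 12) + 5))*(-429) = -327 + (0*(3*(-11) + 5))*(-429) = -327 + (0*(-33 + 5))*(-429) = -327 + (0*(-28))*(-429) = -327 + 0*(-429) = -327 + 0 = -327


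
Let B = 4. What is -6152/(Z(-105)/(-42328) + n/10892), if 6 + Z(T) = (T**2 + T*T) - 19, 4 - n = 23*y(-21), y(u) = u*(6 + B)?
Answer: 709074253888/8820687 ≈ 80388.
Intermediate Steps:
y(u) = 10*u (y(u) = u*(6 + 4) = u*10 = 10*u)
n = 4834 (n = 4 - 23*10*(-21) = 4 - 23*(-210) = 4 - 1*(-4830) = 4 + 4830 = 4834)
Z(T) = -25 + 2*T**2 (Z(T) = -6 + ((T**2 + T*T) - 19) = -6 + ((T**2 + T**2) - 19) = -6 + (2*T**2 - 19) = -6 + (-19 + 2*T**2) = -25 + 2*T**2)
-6152/(Z(-105)/(-42328) + n/10892) = -6152/((-25 + 2*(-105)**2)/(-42328) + 4834/10892) = -6152/((-25 + 2*11025)*(-1/42328) + 4834*(1/10892)) = -6152/((-25 + 22050)*(-1/42328) + 2417/5446) = -6152/(22025*(-1/42328) + 2417/5446) = -6152/(-22025/42328 + 2417/5446) = -6152/(-8820687/115259144) = -6152*(-115259144/8820687) = 709074253888/8820687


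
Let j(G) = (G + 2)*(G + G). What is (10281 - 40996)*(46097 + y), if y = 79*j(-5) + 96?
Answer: -1491612545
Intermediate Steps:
j(G) = 2*G*(2 + G) (j(G) = (2 + G)*(2*G) = 2*G*(2 + G))
y = 2466 (y = 79*(2*(-5)*(2 - 5)) + 96 = 79*(2*(-5)*(-3)) + 96 = 79*30 + 96 = 2370 + 96 = 2466)
(10281 - 40996)*(46097 + y) = (10281 - 40996)*(46097 + 2466) = -30715*48563 = -1491612545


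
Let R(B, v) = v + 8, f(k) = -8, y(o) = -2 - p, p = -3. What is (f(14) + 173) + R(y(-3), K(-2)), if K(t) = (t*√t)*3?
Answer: 173 - 6*I*√2 ≈ 173.0 - 8.4853*I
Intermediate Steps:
y(o) = 1 (y(o) = -2 - 1*(-3) = -2 + 3 = 1)
K(t) = 3*t^(3/2) (K(t) = t^(3/2)*3 = 3*t^(3/2))
R(B, v) = 8 + v
(f(14) + 173) + R(y(-3), K(-2)) = (-8 + 173) + (8 + 3*(-2)^(3/2)) = 165 + (8 + 3*(-2*I*√2)) = 165 + (8 - 6*I*√2) = 173 - 6*I*√2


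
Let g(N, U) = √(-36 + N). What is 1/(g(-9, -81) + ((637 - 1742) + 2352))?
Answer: 1247/1555054 - 3*I*√5/1555054 ≈ 0.0008019 - 4.3138e-6*I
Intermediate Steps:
1/(g(-9, -81) + ((637 - 1742) + 2352)) = 1/(√(-36 - 9) + ((637 - 1742) + 2352)) = 1/(√(-45) + (-1105 + 2352)) = 1/(3*I*√5 + 1247) = 1/(1247 + 3*I*√5)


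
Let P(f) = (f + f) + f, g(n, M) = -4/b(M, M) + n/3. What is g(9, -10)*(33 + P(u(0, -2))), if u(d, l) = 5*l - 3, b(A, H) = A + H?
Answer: -96/5 ≈ -19.200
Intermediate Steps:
g(n, M) = -2/M + n/3 (g(n, M) = -4/(M + M) + n/3 = -4*1/(2*M) + n*(⅓) = -2/M + n/3)
u(d, l) = -3 + 5*l
P(f) = 3*f (P(f) = 2*f + f = 3*f)
g(9, -10)*(33 + P(u(0, -2))) = (-2/(-10) + (⅓)*9)*(33 + 3*(-3 + 5*(-2))) = (-2*(-⅒) + 3)*(33 + 3*(-3 - 10)) = (⅕ + 3)*(33 + 3*(-13)) = 16*(33 - 39)/5 = (16/5)*(-6) = -96/5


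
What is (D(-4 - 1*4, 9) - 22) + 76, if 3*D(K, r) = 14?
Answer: 176/3 ≈ 58.667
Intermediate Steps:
D(K, r) = 14/3 (D(K, r) = (⅓)*14 = 14/3)
(D(-4 - 1*4, 9) - 22) + 76 = (14/3 - 22) + 76 = -52/3 + 76 = 176/3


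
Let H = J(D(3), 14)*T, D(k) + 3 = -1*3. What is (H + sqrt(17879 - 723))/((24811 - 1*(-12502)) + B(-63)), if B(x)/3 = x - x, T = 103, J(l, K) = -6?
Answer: -618/37313 + 2*sqrt(4289)/37313 ≈ -0.013052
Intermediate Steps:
D(k) = -6 (D(k) = -3 - 1*3 = -3 - 3 = -6)
H = -618 (H = -6*103 = -618)
B(x) = 0 (B(x) = 3*(x - x) = 3*0 = 0)
(H + sqrt(17879 - 723))/((24811 - 1*(-12502)) + B(-63)) = (-618 + sqrt(17879 - 723))/((24811 - 1*(-12502)) + 0) = (-618 + sqrt(17156))/((24811 + 12502) + 0) = (-618 + 2*sqrt(4289))/(37313 + 0) = (-618 + 2*sqrt(4289))/37313 = (-618 + 2*sqrt(4289))*(1/37313) = -618/37313 + 2*sqrt(4289)/37313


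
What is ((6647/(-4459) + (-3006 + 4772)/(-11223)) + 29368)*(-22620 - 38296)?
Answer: -89521595274462916/50043357 ≈ -1.7889e+9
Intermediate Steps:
((6647/(-4459) + (-3006 + 4772)/(-11223)) + 29368)*(-22620 - 38296) = ((6647*(-1/4459) + 1766*(-1/11223)) + 29368)*(-60916) = ((-6647/4459 - 1766/11223) + 29368)*(-60916) = (-82473875/50043357 + 29368)*(-60916) = (1469590834501/50043357)*(-60916) = -89521595274462916/50043357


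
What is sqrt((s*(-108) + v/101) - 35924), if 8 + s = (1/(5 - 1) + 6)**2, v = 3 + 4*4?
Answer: 3*I*sqrt(178080271)/202 ≈ 198.19*I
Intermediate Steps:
v = 19 (v = 3 + 16 = 19)
s = 497/16 (s = -8 + (1/(5 - 1) + 6)**2 = -8 + (1/4 + 6)**2 = -8 + (25/4)**2 = -8 + 625/16 = 497/16 ≈ 31.063)
sqrt((s*(-108) + v/101) - 35924) = sqrt(((497/16)*(-108) + 19/101) - 35924) = sqrt((-13419/4 + 19*(1/101)) - 35924) = sqrt((-13419/4 + 19/101) - 35924) = sqrt(-1355243/404 - 35924) = sqrt(-15868539/404) = 3*I*sqrt(178080271)/202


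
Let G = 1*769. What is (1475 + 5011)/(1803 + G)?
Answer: 3243/1286 ≈ 2.5218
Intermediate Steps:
G = 769
(1475 + 5011)/(1803 + G) = (1475 + 5011)/(1803 + 769) = 6486/2572 = 6486*(1/2572) = 3243/1286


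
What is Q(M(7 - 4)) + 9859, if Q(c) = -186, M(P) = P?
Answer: 9673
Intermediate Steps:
Q(M(7 - 4)) + 9859 = -186 + 9859 = 9673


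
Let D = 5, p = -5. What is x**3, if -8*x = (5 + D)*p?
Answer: 15625/64 ≈ 244.14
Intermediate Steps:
x = 25/4 (x = -(5 + 5)*(-5)/8 = -5*(-5)/4 = -1/8*(-50) = 25/4 ≈ 6.2500)
x**3 = (25/4)**3 = 15625/64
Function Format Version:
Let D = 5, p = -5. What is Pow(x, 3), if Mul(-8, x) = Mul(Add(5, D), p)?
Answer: Rational(15625, 64) ≈ 244.14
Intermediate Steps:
x = Rational(25, 4) (x = Mul(Rational(-1, 8), Mul(Add(5, 5), -5)) = Mul(Rational(-1, 8), Mul(10, -5)) = Mul(Rational(-1, 8), -50) = Rational(25, 4) ≈ 6.2500)
Pow(x, 3) = Pow(Rational(25, 4), 3) = Rational(15625, 64)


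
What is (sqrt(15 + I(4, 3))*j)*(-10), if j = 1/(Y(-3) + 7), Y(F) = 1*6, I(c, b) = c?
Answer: -10*sqrt(19)/13 ≈ -3.3530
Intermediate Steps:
Y(F) = 6
j = 1/13 (j = 1/(6 + 7) = 1/13 ≈ 0.076923)
(sqrt(15 + I(4, 3))*j)*(-10) = (sqrt(15 + 4)*(1/13))*(-10) = (sqrt(19)*(1/13))*(-10) = (sqrt(19)/13)*(-10) = -10*sqrt(19)/13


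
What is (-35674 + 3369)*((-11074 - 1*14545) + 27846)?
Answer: -71943235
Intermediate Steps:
(-35674 + 3369)*((-11074 - 1*14545) + 27846) = -32305*((-11074 - 14545) + 27846) = -32305*(-25619 + 27846) = -32305*2227 = -71943235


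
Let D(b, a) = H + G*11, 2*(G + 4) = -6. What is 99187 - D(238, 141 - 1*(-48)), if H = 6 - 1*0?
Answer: 99258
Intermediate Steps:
G = -7 (G = -4 + (½)*(-6) = -4 - 3 = -7)
H = 6 (H = 6 + 0 = 6)
D(b, a) = -71 (D(b, a) = 6 - 7*11 = 6 - 77 = -71)
99187 - D(238, 141 - 1*(-48)) = 99187 - 1*(-71) = 99187 + 71 = 99258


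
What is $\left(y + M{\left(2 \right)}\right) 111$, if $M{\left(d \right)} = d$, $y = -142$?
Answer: $-15540$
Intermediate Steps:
$\left(y + M{\left(2 \right)}\right) 111 = \left(-142 + 2\right) 111 = \left(-140\right) 111 = -15540$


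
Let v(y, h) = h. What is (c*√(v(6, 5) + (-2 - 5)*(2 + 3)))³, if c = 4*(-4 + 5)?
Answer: -1920*I*√30 ≈ -10516.0*I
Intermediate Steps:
c = 4 (c = 4*1 = 4)
(c*√(v(6, 5) + (-2 - 5)*(2 + 3)))³ = (4*√(5 + (-2 - 5)*(2 + 3)))³ = (4*√(5 - 7*5))³ = (4*√(5 - 35))³ = (4*√(-30))³ = (4*(I*√30))³ = (4*I*√30)³ = -1920*I*√30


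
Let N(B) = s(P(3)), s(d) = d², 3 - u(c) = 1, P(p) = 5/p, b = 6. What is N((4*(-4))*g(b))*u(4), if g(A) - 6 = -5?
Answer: 50/9 ≈ 5.5556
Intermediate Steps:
g(A) = 1 (g(A) = 6 - 5 = 1)
u(c) = 2 (u(c) = 3 - 1*1 = 3 - 1 = 2)
N(B) = 25/9 (N(B) = (5/3)² = 25/9)
N((4*(-4))*g(b))*u(4) = (25/9)*2 = 50/9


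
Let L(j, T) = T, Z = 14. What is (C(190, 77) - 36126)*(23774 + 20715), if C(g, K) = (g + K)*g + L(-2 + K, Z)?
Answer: 650340202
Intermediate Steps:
C(g, K) = 14 + g*(K + g) (C(g, K) = (g + K)*g + 14 = (K + g)*g + 14 = g*(K + g) + 14 = 14 + g*(K + g))
(C(190, 77) - 36126)*(23774 + 20715) = ((14 + 190**2 + 77*190) - 36126)*(23774 + 20715) = ((14 + 36100 + 14630) - 36126)*44489 = (50744 - 36126)*44489 = 14618*44489 = 650340202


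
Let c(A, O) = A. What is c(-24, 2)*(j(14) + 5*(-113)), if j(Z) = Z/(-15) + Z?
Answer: 66232/5 ≈ 13246.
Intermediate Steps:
j(Z) = 14*Z/15 (j(Z) = Z*(-1/15) + Z = -Z/15 + Z = 14*Z/15)
c(-24, 2)*(j(14) + 5*(-113)) = -24*((14/15)*14 + 5*(-113)) = -24*(196/15 - 565) = -24*(-8279/15) = 66232/5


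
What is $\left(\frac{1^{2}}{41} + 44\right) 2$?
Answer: $\frac{3610}{41} \approx 88.049$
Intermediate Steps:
$\left(\frac{1^{2}}{41} + 44\right) 2 = \left(1 \cdot \frac{1}{41} + 44\right) 2 = \left(\frac{1}{41} + 44\right) 2 = \frac{1805}{41} \cdot 2 = \frac{3610}{41}$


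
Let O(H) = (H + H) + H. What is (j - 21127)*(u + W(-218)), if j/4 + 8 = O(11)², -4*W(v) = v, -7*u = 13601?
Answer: 63464931/2 ≈ 3.1732e+7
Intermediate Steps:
u = -1943 (u = -⅐*13601 = -1943)
O(H) = 3*H (O(H) = 2*H + H = 3*H)
W(v) = -v/4
j = 4324 (j = -32 + 4*(3*11)² = -32 + 4*33² = -32 + 4*1089 = -32 + 4356 = 4324)
(j - 21127)*(u + W(-218)) = (4324 - 21127)*(-1943 - ¼*(-218)) = -16803*(-1943 + 109/2) = -16803*(-3777/2) = 63464931/2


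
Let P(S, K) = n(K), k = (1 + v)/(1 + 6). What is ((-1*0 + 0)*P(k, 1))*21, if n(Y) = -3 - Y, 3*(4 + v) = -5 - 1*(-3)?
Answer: 0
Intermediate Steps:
v = -14/3 (v = -4 + (-5 - 1*(-3))/3 = -4 + (-5 + 3)/3 = -4 + (⅓)*(-2) = -4 - ⅔ = -14/3 ≈ -4.6667)
k = -11/21 (k = (1 - 14/3)/(1 + 6) = -11/3/7 = -11/3*⅐ = -11/21 ≈ -0.52381)
P(S, K) = -3 - K
((-1*0 + 0)*P(k, 1))*21 = ((-1*0 + 0)*(-3 - 1*1))*21 = ((0 + 0)*(-3 - 1))*21 = (0*(-4))*21 = 0*21 = 0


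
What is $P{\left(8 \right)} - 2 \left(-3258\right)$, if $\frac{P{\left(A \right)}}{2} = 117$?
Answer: $6750$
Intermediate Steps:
$P{\left(A \right)} = 234$ ($P{\left(A \right)} = 2 \cdot 117 = 234$)
$P{\left(8 \right)} - 2 \left(-3258\right) = 234 - 2 \left(-3258\right) = 234 - -6516 = 234 + 6516 = 6750$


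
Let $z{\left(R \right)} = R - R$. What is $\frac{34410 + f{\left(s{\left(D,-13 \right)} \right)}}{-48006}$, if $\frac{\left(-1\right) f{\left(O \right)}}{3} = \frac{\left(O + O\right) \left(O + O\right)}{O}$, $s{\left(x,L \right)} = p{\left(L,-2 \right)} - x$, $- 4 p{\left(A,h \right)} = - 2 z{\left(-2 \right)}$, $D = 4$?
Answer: $- \frac{5743}{8001} \approx -0.71778$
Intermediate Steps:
$z{\left(R \right)} = 0$
$p{\left(A,h \right)} = 0$ ($p{\left(A,h \right)} = - \frac{\left(-2\right) 0}{4} = \left(- \frac{1}{4}\right) 0 = 0$)
$s{\left(x,L \right)} = - x$ ($s{\left(x,L \right)} = 0 - x = - x$)
$f{\left(O \right)} = - 12 O$ ($f{\left(O \right)} = - 3 \frac{\left(O + O\right) \left(O + O\right)}{O} = - 3 \frac{2 O 2 O}{O} = - 3 \frac{4 O^{2}}{O} = - 3 \cdot 4 O = - 12 O$)
$\frac{34410 + f{\left(s{\left(D,-13 \right)} \right)}}{-48006} = \frac{34410 - 12 \left(\left(-1\right) 4\right)}{-48006} = \left(34410 - -48\right) \left(- \frac{1}{48006}\right) = \left(34410 + 48\right) \left(- \frac{1}{48006}\right) = 34458 \left(- \frac{1}{48006}\right) = - \frac{5743}{8001}$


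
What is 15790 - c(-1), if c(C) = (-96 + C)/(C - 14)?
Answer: 236753/15 ≈ 15784.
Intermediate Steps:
c(C) = (-96 + C)/(-14 + C)
15790 - c(-1) = 15790 - (-96 - 1)/(-14 - 1) = 15790 - (-97)/(-15) = 15790 - (-1)*(-97)/15 = 15790 - 1*97/15 = 15790 - 97/15 = 236753/15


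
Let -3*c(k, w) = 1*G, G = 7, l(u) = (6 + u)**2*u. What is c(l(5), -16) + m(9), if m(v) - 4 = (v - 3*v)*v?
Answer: -481/3 ≈ -160.33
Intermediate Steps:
l(u) = u*(6 + u)**2
m(v) = 4 - 2*v**2 (m(v) = 4 + (v - 3*v)*v = 4 + (-2*v)*v = 4 - 2*v**2)
c(k, w) = -7/3
c(l(5), -16) + m(9) = -7/3 + (4 - 2*9**2) = -7/3 + (4 - 2*81) = -7/3 + (4 - 162) = -7/3 - 158 = -481/3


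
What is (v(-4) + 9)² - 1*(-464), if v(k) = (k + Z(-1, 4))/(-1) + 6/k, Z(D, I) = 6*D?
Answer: 3081/4 ≈ 770.25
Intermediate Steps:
v(k) = 6 - k + 6/k (v(k) = (k + 6*(-1))/(-1) + 6/k = (k - 6)*(-1) + 6/k = (-6 + k)*(-1) + 6/k = (6 - k) + 6/k = 6 - k + 6/k)
(v(-4) + 9)² - 1*(-464) = ((6 - 1*(-4) + 6/(-4)) + 9)² - 1*(-464) = ((6 + 4 + 6*(-¼)) + 9)² + 464 = ((6 + 4 - 3/2) + 9)² + 464 = (17/2 + 9)² + 464 = (35/2)² + 464 = 1225/4 + 464 = 3081/4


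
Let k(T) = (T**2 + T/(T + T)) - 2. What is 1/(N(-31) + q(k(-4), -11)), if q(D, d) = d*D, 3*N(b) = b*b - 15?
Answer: 6/935 ≈ 0.0064171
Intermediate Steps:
k(T) = -3/2 + T**2 (k(T) = (T**2 + T/((2*T))) - 2 = (T**2 + (1/(2*T))*T) - 2 = (T**2 + 1/2) - 2 = (1/2 + T**2) - 2 = -3/2 + T**2)
N(b) = -5 + b**2/3 (N(b) = (b*b - 15)/3 = (b**2 - 15)/3 = (-15 + b**2)/3 = -5 + b**2/3)
q(D, d) = D*d
1/(N(-31) + q(k(-4), -11)) = 1/((-5 + (1/3)*(-31)**2) + (-3/2 + (-4)**2)*(-11)) = 1/((-5 + (1/3)*961) + (-3/2 + 16)*(-11)) = 1/((-5 + 961/3) + (29/2)*(-11)) = 1/(946/3 - 319/2) = 1/(935/6) = 6/935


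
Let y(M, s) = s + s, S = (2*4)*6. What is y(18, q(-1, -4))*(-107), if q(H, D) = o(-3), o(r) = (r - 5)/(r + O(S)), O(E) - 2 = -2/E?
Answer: -41088/25 ≈ -1643.5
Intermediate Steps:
S = 48 (S = 8*6 = 48)
O(E) = 2 - 2/E
o(r) = (-5 + r)/(47/24 + r) (o(r) = (r - 5)/(r + (2 - 2/48)) = (-5 + r)/(r + (2 - 2*1/48)) = (-5 + r)/(r + (2 - 1/24)) = (-5 + r)/(r + 47/24) = (-5 + r)/(47/24 + r))
q(H, D) = 192/25 (q(H, D) = 24*(-5 - 3)/(47 + 24*(-3)) = 24*(-8)/(47 - 72) = 24*(-8)/(-25) = 24*(-1/25)*(-8) = 192/25)
y(M, s) = 2*s
y(18, q(-1, -4))*(-107) = (2*(192/25))*(-107) = (384/25)*(-107) = -41088/25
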